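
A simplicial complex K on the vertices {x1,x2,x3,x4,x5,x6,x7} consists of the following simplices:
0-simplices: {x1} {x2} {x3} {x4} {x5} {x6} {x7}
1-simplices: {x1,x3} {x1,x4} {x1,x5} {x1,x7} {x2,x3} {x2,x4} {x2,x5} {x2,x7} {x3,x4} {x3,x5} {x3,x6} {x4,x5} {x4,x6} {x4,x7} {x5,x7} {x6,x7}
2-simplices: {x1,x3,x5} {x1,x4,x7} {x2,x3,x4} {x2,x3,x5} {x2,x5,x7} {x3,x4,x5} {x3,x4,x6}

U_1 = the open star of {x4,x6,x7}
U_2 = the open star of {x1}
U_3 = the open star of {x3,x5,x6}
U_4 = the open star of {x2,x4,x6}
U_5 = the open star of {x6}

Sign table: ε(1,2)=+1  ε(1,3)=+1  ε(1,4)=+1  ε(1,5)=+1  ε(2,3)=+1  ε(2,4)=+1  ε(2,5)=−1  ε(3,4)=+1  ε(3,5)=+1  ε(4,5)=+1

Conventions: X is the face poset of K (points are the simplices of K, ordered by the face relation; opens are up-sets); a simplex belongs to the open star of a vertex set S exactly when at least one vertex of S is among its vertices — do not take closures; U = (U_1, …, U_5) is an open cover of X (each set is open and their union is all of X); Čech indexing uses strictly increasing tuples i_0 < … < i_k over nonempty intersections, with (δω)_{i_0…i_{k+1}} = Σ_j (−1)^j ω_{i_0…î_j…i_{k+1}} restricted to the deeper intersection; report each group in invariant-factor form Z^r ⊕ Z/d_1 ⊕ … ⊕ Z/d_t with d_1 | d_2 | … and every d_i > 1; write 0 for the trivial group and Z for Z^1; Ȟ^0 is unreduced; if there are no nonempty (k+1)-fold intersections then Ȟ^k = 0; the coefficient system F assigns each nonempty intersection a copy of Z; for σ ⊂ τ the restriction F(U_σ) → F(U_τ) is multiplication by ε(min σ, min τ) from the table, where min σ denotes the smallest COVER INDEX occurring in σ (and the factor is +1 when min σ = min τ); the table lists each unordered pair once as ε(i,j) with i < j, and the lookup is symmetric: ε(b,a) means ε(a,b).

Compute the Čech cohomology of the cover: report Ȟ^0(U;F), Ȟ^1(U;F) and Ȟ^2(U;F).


Ȟ^0 = Z,  Ȟ^1 = Z,  Ȟ^2 = 0

nonempty overlaps:
  U1={{x4},{x6},{x7},{x1,x4},{x1,x7},{x2,x4},{x2,x7},{x3,x4},{x3,x6},{x4,x5},{x4,x6},{x4,x7},{x5,x7},{x6,x7},{x1,x4,x7},{x2,x3,x4},{x2,x5,x7},{x3,x4,x5},{x3,x4,x6}} U2={{x1},{x1,x3},{x1,x4},{x1,x5},{x1,x7},{x1,x3,x5},{x1,x4,x7}} U3={{x3},{x5},{x6},{x1,x3},{x1,x5},{x2,x3},{x2,x5},{x3,x4},{x3,x5},{x3,x6},{x4,x5},{x4,x6},{x5,x7},{x6,x7},{x1,x3,x5},{x2,x3,x4},{x2,x3,x5},{x2,x5,x7},{x3,x4,x5},{x3,x4,x6}} U4={{x2},{x4},{x6},{x1,x4},{x2,x3},{x2,x4},{x2,x5},{x2,x7},{x3,x4},{x3,x6},{x4,x5},{x4,x6},{x4,x7},{x6,x7},{x1,x4,x7},{x2,x3,x4},{x2,x3,x5},{x2,x5,x7},{x3,x4,x5},{x3,x4,x6}} U5={{x6},{x3,x6},{x4,x6},{x6,x7},{x3,x4,x6}}
  U12={{x1,x4},{x1,x7},{x1,x4,x7}} U13={{x6},{x3,x4},{x3,x6},{x4,x5},{x4,x6},{x5,x7},{x6,x7},{x2,x3,x4},{x2,x5,x7},{x3,x4,x5},{x3,x4,x6}} U14={{x4},{x6},{x1,x4},{x2,x4},{x2,x7},{x3,x4},{x3,x6},{x4,x5},{x4,x6},{x4,x7},{x6,x7},{x1,x4,x7},{x2,x3,x4},{x2,x5,x7},{x3,x4,x5},{x3,x4,x6}} U15={{x6},{x3,x6},{x4,x6},{x6,x7},{x3,x4,x6}} U23={{x1,x3},{x1,x5},{x1,x3,x5}} U24={{x1,x4},{x1,x4,x7}} U34={{x6},{x2,x3},{x2,x5},{x3,x4},{x3,x6},{x4,x5},{x4,x6},{x6,x7},{x2,x3,x4},{x2,x3,x5},{x2,x5,x7},{x3,x4,x5},{x3,x4,x6}} U35={{x6},{x3,x6},{x4,x6},{x6,x7},{x3,x4,x6}} U45={{x6},{x3,x6},{x4,x6},{x6,x7},{x3,x4,x6}}
  U124={{x1,x4},{x1,x4,x7}} U134={{x6},{x3,x4},{x3,x6},{x4,x5},{x4,x6},{x6,x7},{x2,x3,x4},{x2,x5,x7},{x3,x4,x5},{x3,x4,x6}} U135={{x6},{x3,x6},{x4,x6},{x6,x7},{x3,x4,x6}} U145={{x6},{x3,x6},{x4,x6},{x6,x7},{x3,x4,x6}} U345={{x6},{x3,x6},{x4,x6},{x6,x7},{x3,x4,x6}}
  U1345={{x6},{x3,x6},{x4,x6},{x6,x7},{x3,x4,x6}}
C dims 5,9,5,1; δ0: rk 4, SNF 1^4; δ1: rk 4, SNF 1^4; δ2: rk 1, SNF 1^1
degree 0: 5−4−0 = 1 → Ȟ^0 ≅ Z
degree 1: 9−4−4 = 1 → Ȟ^1 ≅ Z
degree 2: 5−1−4 = 0 → Ȟ^2 ≅ 0


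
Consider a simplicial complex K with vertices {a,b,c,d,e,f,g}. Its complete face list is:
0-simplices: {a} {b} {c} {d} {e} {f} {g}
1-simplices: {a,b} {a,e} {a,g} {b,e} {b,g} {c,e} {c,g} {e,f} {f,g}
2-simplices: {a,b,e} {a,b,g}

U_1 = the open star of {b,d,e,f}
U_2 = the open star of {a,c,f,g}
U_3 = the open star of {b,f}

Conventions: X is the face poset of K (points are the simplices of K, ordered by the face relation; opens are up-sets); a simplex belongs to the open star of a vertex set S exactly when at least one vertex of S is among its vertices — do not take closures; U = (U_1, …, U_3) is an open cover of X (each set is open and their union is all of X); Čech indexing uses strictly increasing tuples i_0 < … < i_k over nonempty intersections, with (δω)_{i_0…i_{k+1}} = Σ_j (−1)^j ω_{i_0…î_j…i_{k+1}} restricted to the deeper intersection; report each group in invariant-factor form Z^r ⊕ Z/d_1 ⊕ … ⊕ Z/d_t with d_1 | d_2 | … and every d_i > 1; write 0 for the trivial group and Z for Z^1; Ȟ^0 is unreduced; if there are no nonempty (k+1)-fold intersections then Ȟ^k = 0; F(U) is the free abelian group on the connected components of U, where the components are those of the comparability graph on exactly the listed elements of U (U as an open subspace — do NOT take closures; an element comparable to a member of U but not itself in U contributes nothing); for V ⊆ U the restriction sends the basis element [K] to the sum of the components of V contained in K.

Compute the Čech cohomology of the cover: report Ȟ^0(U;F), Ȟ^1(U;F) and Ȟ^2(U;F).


Ȟ^0 = Z^2; Ȟ^1 = Z^2; Ȟ^2 = 0

cover nerve:
  U1={{b},{d},{e},{f},{a,b},{a,e},{b,e},{b,g},{c,e},{e,f},{f,g},{a,b,e},{a,b,g}} U2={{a},{c},{f},{g},{a,b},{a,e},{a,g},{b,g},{c,e},{c,g},{e,f},{f,g},{a,b,e},{a,b,g}} U3={{b},{f},{a,b},{b,e},{b,g},{e,f},{f,g},{a,b,e},{a,b,g}}
  U12={{f},{a,b},{a,e},{b,g},{c,e},{e,f},{f,g},{a,b,e},{a,b,g}} U13={{b},{f},{a,b},{b,e},{b,g},{e,f},{f,g},{a,b,e},{a,b,g}} U23={{f},{a,b},{b,g},{e,f},{f,g},{a,b,e},{a,b,g}}
  U123={{f},{a,b},{b,g},{e,f},{f,g},{a,b,e},{a,b,g}}
components per intersection:
  U1: {{b},{e},{f},{a,b},{a,e},{b,e},{b,g},{c,e},{e,f},{f,g},{a,b,e},{a,b,g}} {{d}}
  U2: {{a},{c},{f},{g},{a,b},{a,e},{a,g},{b,g},{c,e},{c,g},{e,f},{f,g},{a,b,e},{a,b,g}}
  U3: {{b},{a,b},{b,e},{b,g},{a,b,e},{a,b,g}} {{f},{e,f},{f,g}}
  U12: {{f},{e,f},{f,g}} {{a,b},{a,e},{b,g},{a,b,e},{a,b,g}} {{c,e}}
  U13: {{b},{a,b},{b,e},{b,g},{a,b,e},{a,b,g}} {{f},{e,f},{f,g}}
  U23: {{f},{e,f},{f,g}} {{a,b},{b,g},{a,b,e},{a,b,g}}
  U123: {{f},{e,f},{f,g}} {{a,b},{b,g},{a,b,e},{a,b,g}}
C dims 5,7,2; δ0: rk 3, SNF 1^3; δ1: rk 2, SNF 1^2
Ȟ^0: (5−3)−0=2 ⇒ Z^2
Ȟ^1: (7−2)−3=2 ⇒ Z^2
Ȟ^2: (2−0)−2=0 ⇒ 0


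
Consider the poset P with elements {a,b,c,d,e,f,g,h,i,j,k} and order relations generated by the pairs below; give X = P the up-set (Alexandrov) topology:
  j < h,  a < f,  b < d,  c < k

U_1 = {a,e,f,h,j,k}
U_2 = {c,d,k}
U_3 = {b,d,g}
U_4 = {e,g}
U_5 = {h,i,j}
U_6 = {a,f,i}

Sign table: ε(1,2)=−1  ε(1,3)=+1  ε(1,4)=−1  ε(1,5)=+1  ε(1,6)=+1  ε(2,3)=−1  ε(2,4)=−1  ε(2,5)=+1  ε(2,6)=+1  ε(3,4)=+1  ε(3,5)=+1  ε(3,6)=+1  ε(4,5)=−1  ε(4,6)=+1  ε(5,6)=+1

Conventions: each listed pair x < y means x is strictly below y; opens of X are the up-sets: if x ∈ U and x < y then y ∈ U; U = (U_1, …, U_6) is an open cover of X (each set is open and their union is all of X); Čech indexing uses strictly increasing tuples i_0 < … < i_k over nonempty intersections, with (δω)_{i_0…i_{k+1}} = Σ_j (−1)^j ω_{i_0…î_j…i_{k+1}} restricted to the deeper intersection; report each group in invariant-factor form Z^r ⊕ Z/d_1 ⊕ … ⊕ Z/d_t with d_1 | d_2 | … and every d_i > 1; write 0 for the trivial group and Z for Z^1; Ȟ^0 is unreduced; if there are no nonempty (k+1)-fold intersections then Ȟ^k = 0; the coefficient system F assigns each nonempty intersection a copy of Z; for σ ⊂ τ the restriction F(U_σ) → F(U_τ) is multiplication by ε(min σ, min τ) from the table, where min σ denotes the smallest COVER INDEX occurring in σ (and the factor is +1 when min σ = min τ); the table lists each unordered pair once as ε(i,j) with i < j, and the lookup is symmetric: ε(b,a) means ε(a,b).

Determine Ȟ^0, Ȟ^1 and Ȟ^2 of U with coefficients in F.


Ȟ^0(U;F) ≅ 0, Ȟ^1(U;F) ≅ Z ⊕ Z/2 and Ȟ^2(U;F) ≅ 0

nerve simplices:
  U12={k} U14={e} U15={h,j} U16={a,f} U23={d} U34={g} U56={i}
C dims 6,7; δ0: rk 6, SNF 1^5·2
degree 0: 6−6−0 = 0 → Ȟ^0 ≅ 0
degree 1: 7−0−6 = 1 plus torsion [2] → Ȟ^1 ≅ Z ⊕ Z/2
degree 2: 0−0−0 = 0 → Ȟ^2 ≅ 0


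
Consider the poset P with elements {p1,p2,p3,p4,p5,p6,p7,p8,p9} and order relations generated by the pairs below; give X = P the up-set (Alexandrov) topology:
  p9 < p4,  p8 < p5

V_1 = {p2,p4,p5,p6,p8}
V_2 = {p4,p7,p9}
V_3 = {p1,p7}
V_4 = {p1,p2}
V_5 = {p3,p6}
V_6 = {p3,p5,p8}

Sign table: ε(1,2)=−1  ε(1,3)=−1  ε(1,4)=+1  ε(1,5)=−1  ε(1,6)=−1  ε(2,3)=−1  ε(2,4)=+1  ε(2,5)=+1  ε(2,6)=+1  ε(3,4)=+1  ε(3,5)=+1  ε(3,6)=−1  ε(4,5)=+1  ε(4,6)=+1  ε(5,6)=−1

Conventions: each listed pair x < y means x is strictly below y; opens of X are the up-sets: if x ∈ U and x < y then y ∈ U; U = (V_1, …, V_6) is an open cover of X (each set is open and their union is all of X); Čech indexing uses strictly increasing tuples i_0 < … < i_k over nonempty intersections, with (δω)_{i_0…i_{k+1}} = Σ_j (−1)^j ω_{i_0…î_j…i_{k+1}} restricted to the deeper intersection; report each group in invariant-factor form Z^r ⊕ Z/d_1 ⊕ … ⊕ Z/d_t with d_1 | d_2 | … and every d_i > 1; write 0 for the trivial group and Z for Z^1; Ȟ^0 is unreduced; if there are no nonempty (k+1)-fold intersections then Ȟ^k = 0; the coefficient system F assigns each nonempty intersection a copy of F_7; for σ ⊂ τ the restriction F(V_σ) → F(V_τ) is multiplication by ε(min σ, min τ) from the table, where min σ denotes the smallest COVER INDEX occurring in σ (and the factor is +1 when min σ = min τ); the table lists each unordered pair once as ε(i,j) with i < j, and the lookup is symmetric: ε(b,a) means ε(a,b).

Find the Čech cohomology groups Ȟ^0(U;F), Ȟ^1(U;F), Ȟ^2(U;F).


nerve simplices:
  V12={p4} V14={p2} V15={p6} V16={p5,p8} V23={p7} V34={p1} V56={p3}
C dims 6,7; δ0: rk_F7 6
degree 0: 6−6−0 = 0 → Ȟ^0 ≅ 0
degree 1: 7−0−6 = 1 → Ȟ^1 ≅ Z/7
degree 2: 0−0−0 = 0 → Ȟ^2 ≅ 0

Ȟ^0 = 0; Ȟ^1 = Z/7; Ȟ^2 = 0


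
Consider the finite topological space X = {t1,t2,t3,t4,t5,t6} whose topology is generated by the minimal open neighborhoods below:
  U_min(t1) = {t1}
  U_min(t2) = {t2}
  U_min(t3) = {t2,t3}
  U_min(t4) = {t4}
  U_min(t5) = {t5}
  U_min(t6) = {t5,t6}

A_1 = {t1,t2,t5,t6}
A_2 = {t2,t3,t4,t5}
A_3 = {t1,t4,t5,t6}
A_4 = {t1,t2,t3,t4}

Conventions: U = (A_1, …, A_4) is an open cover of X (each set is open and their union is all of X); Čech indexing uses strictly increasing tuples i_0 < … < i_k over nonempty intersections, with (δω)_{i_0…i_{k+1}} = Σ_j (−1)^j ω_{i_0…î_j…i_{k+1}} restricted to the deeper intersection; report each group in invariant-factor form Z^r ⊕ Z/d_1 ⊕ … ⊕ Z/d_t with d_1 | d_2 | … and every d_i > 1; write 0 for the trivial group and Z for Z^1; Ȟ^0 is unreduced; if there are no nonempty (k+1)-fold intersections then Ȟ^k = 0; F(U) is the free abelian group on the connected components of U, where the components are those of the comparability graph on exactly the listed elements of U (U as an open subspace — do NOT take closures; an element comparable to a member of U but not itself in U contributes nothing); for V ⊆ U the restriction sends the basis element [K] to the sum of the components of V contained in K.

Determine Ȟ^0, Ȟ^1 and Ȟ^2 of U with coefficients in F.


nonempty overlaps:
  A12={t2,t5} A13={t1,t5,t6} A14={t1,t2} A23={t4,t5} A24={t2,t3,t4} A34={t1,t4}
  A123={t5} A124={t2} A134={t1} A234={t4}
components per intersection:
  A1: {t1} {t2} {t5,t6}
  A2: {t2,t3} {t4} {t5}
  A3: {t1} {t4} {t5,t6}
  A4: {t1} {t2,t3} {t4}
  A12: {t2} {t5}
  A13: {t1} {t5,t6}
  A14: {t1} {t2}
  A23: {t4} {t5}
  A24: {t2,t3} {t4}
  A34: {t1} {t4}
  A123: {t5}
  A124: {t2}
  A134: {t1}
  A234: {t4}
C dims 12,12,4; δ0: rk 8, SNF 1^8; δ1: rk 4, SNF 1^4
degree 0: 12−8−0 = 4 → Ȟ^0 ≅ Z^4
degree 1: 12−4−8 = 0 → Ȟ^1 ≅ 0
degree 2: 4−0−4 = 0 → Ȟ^2 ≅ 0

Ȟ^0 = Z^4, Ȟ^1 = 0 and Ȟ^2 = 0


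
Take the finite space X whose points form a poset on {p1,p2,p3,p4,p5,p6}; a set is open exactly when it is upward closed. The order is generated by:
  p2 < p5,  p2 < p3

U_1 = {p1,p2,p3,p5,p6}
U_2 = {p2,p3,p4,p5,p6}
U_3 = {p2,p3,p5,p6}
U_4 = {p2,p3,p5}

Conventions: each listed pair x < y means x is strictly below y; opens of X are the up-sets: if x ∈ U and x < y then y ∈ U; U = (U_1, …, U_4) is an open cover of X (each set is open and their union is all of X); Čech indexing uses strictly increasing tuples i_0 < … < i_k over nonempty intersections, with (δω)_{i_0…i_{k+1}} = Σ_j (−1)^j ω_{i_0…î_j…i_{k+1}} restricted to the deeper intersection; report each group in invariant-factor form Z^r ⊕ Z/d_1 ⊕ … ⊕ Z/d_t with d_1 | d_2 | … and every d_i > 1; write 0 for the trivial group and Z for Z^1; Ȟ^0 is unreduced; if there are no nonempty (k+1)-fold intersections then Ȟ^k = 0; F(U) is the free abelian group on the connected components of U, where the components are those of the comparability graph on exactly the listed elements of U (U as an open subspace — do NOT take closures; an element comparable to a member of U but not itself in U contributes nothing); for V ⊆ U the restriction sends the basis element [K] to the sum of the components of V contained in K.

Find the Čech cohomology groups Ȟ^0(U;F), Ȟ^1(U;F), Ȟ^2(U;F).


nerve simplices:
  U12={p2,p3,p5,p6} U13={p2,p3,p5,p6} U14={p2,p3,p5} U23={p2,p3,p5,p6} U24={p2,p3,p5} U34={p2,p3,p5}
  U123={p2,p3,p5,p6} U124={p2,p3,p5} U134={p2,p3,p5} U234={p2,p3,p5}
  U1234={p2,p3,p5}
components per intersection:
  U1: {p1} {p2,p3,p5} {p6}
  U2: {p2,p3,p5} {p4} {p6}
  U3: {p2,p3,p5} {p6}
  U4: {p2,p3,p5}
  U12: {p2,p3,p5} {p6}
  U13: {p2,p3,p5} {p6}
  U14: {p2,p3,p5}
  U23: {p2,p3,p5} {p6}
  U24: {p2,p3,p5}
  U34: {p2,p3,p5}
  U123: {p2,p3,p5} {p6}
  U124: {p2,p3,p5}
  U134: {p2,p3,p5}
  U234: {p2,p3,p5}
  U1234: {p2,p3,p5}
C dims 9,9,5,1; δ0: rk 5, SNF 1^5; δ1: rk 4, SNF 1^4; δ2: rk 1, SNF 1^1
degree 0: 9−5−0 = 4 → Ȟ^0 ≅ Z^4
degree 1: 9−4−5 = 0 → Ȟ^1 ≅ 0
degree 2: 5−1−4 = 0 → Ȟ^2 ≅ 0

Ȟ^0 ≅ Z^4, Ȟ^1 ≅ 0 and Ȟ^2 ≅ 0


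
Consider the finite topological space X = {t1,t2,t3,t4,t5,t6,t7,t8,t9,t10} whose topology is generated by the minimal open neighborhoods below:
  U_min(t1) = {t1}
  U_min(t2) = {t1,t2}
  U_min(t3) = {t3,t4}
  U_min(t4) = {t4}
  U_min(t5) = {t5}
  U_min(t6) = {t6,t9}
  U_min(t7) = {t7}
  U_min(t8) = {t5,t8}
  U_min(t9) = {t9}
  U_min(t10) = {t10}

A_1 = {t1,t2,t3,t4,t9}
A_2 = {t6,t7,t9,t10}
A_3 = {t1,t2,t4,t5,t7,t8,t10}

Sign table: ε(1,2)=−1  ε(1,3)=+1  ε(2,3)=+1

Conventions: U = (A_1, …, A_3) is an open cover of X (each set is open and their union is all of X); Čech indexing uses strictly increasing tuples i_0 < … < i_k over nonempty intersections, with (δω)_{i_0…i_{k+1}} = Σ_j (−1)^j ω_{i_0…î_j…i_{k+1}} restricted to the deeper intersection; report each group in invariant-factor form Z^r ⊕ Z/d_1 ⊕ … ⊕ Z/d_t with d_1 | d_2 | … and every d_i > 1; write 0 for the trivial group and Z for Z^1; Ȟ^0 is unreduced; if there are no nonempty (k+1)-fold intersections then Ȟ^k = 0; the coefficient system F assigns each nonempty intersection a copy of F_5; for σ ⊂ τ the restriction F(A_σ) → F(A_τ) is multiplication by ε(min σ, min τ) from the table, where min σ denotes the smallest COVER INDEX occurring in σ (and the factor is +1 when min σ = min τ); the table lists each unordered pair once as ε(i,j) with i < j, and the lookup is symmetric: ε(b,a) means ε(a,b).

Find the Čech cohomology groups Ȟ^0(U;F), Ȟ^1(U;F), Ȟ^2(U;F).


Ȟ^0 ≅ 0, Ȟ^1 ≅ 0, Ȟ^2 ≅ 0

cover nerve:
  A12={t9} A13={t1,t2,t4} A23={t7,t10}
C dims 3,3; δ0: rk_F5 3
Ȟ^0: (3−3)−0=0 ⇒ 0
Ȟ^1: (3−0)−3=0 ⇒ 0
Ȟ^2: (0−0)−0=0 ⇒ 0


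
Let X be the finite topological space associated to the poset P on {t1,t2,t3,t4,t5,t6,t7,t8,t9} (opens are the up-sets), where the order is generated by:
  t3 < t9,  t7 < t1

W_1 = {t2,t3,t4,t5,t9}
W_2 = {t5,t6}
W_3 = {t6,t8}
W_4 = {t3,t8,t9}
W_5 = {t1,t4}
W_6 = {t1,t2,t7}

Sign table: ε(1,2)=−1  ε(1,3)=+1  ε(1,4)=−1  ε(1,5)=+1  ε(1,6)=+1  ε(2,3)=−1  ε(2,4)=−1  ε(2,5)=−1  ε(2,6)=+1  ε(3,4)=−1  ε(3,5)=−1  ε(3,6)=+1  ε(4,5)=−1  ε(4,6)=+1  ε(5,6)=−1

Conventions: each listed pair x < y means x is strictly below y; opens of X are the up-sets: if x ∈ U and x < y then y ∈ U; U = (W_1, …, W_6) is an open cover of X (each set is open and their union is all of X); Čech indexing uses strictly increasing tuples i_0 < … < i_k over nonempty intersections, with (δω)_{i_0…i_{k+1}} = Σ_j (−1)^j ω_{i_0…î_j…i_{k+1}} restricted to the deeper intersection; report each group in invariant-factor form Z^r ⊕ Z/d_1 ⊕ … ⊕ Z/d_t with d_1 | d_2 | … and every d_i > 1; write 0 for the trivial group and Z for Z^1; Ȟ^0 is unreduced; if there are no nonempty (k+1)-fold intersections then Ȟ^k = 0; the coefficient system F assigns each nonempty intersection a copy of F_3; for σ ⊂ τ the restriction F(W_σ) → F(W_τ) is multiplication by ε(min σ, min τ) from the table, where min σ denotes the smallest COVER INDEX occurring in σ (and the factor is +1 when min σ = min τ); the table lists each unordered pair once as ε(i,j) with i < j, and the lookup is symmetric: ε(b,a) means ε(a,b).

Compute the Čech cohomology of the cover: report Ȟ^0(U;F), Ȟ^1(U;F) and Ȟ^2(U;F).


Ȟ^0 = 0; Ȟ^1 = Z/3; Ȟ^2 = 0

intersection data:
  W12={t5} W14={t3,t9} W15={t4} W16={t2} W23={t6} W34={t8} W56={t1}
C dims 6,7; δ0: rk_F3 6
Ȟ^0 = (6 − 6) − 0 = 0, so Ȟ^0 ≅ 0
Ȟ^1 = (7 − 0) − 6 = 1, so Ȟ^1 ≅ Z/3
Ȟ^2 = (0 − 0) − 0 = 0, so Ȟ^2 ≅ 0


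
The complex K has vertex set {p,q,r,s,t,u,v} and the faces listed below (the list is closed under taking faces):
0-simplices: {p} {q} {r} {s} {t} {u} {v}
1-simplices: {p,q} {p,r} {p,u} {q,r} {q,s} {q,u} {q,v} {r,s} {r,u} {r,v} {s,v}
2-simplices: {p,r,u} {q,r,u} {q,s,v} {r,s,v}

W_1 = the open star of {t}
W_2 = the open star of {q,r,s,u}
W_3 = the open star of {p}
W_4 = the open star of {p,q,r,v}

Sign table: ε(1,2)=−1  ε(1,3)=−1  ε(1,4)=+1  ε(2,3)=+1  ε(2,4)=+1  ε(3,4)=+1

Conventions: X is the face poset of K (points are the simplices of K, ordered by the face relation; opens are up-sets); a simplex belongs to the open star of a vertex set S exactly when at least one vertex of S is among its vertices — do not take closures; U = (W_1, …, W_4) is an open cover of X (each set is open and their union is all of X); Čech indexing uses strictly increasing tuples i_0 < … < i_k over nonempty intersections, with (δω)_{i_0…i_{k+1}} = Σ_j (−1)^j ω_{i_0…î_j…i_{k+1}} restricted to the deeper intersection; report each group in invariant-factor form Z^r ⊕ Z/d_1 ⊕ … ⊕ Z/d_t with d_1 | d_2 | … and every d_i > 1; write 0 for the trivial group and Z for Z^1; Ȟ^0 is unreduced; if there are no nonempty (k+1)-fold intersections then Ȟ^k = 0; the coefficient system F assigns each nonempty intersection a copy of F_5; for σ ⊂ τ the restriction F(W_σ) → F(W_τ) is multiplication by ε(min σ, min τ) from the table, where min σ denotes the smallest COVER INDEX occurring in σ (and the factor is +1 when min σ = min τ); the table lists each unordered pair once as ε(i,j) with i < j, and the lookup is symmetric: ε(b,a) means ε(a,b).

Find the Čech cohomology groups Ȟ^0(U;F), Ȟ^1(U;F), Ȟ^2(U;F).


Ȟ^0 ≅ Z/5 ⊕ Z/5; Ȟ^1 ≅ 0; Ȟ^2 ≅ 0

cover nerve:
  W1={{t}} W2={{q},{r},{s},{u},{p,q},{p,r},{p,u},{q,r},{q,s},{q,u},{q,v},{r,s},{r,u},{r,v},{s,v},{p,r,u},{q,r,u},{q,s,v},{r,s,v}} W3={{p},{p,q},{p,r},{p,u},{p,r,u}} W4={{p},{q},{r},{v},{p,q},{p,r},{p,u},{q,r},{q,s},{q,u},{q,v},{r,s},{r,u},{r,v},{s,v},{p,r,u},{q,r,u},{q,s,v},{r,s,v}}
  W23={{p,q},{p,r},{p,u},{p,r,u}} W24={{q},{r},{p,q},{p,r},{p,u},{q,r},{q,s},{q,u},{q,v},{r,s},{r,u},{r,v},{s,v},{p,r,u},{q,r,u},{q,s,v},{r,s,v}} W34={{p},{p,q},{p,r},{p,u},{p,r,u}}
  W234={{p,q},{p,r},{p,u},{p,r,u}}
C dims 4,3,1; δ0: rk_F5 2; δ1: rk_F5 1
Ȟ^0: (4−2)−0=2 ⇒ Z/5 ⊕ Z/5
Ȟ^1: (3−1)−2=0 ⇒ 0
Ȟ^2: (1−0)−1=0 ⇒ 0


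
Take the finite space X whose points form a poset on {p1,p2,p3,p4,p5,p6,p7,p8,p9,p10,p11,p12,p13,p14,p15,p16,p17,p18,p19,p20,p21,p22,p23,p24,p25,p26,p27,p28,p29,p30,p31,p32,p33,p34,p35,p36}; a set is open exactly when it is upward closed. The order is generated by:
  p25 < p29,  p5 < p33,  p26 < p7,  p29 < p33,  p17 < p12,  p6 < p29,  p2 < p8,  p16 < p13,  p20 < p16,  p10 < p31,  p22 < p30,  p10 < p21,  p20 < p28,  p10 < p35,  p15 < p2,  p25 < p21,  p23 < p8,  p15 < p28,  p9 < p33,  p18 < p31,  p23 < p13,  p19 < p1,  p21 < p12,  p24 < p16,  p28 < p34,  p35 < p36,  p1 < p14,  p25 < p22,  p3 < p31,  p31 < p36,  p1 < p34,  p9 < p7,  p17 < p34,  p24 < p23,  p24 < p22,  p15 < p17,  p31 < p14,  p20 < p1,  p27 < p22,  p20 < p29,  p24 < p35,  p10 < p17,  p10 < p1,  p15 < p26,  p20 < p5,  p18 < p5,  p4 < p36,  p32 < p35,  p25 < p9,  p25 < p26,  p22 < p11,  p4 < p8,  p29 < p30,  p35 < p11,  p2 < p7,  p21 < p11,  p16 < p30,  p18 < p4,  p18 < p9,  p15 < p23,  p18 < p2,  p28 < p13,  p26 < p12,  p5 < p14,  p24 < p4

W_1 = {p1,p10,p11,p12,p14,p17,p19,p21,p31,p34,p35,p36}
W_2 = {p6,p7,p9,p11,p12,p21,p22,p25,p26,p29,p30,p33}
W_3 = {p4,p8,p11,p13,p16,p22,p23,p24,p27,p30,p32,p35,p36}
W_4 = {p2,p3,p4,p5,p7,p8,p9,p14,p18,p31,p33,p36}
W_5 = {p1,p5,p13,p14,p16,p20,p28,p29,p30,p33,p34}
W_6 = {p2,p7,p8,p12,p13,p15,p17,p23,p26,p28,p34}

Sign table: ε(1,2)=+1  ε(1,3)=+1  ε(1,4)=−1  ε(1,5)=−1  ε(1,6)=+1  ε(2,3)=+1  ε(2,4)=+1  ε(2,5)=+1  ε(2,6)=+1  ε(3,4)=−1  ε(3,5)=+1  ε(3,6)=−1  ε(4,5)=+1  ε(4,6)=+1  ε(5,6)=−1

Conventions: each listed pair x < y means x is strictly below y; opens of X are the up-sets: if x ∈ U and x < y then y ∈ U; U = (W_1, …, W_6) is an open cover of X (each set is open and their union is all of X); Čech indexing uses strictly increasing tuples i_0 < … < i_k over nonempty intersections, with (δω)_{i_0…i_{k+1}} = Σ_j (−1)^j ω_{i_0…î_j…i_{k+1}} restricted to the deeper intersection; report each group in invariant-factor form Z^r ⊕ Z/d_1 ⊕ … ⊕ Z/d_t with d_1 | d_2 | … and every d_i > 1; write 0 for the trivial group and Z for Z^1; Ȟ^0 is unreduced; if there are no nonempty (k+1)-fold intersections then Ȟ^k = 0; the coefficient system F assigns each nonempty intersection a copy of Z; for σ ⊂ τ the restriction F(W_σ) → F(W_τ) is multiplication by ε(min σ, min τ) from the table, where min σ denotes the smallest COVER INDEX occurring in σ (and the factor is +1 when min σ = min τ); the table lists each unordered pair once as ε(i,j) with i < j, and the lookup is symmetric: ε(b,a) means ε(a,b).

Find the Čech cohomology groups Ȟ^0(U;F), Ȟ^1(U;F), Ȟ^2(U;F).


nerve simplices:
  W12={p11,p12,p21} W13={p11,p35,p36} W14={p14,p31,p36} W15={p1,p14,p34} W16={p12,p17,p34} W23={p11,p22,p30} W24={p7,p9,p33} W25={p29,p30,p33} W26={p7,p12,p26} W34={p4,p8,p36} W35={p13,p16,p30} W36={p8,p13,p23} W45={p5,p14,p33} W46={p2,p7,p8} W56={p13,p28,p34}
  W123={p11} W126={p12} W134={p36} W145={p14} W156={p34} W235={p30} W245={p33} W246={p7} W346={p8} W356={p13}
C dims 6,15,10; δ0: rk 6, SNF 1^5·2; δ1: rk 9, SNF 1^9
degree 0: 6−6−0 = 0 → Ȟ^0 ≅ 0
degree 1: 15−9−6 = 0 plus torsion [2] → Ȟ^1 ≅ Z/2
degree 2: 10−0−9 = 1 → Ȟ^2 ≅ Z

Ȟ^0 = 0; Ȟ^1 = Z/2; Ȟ^2 = Z


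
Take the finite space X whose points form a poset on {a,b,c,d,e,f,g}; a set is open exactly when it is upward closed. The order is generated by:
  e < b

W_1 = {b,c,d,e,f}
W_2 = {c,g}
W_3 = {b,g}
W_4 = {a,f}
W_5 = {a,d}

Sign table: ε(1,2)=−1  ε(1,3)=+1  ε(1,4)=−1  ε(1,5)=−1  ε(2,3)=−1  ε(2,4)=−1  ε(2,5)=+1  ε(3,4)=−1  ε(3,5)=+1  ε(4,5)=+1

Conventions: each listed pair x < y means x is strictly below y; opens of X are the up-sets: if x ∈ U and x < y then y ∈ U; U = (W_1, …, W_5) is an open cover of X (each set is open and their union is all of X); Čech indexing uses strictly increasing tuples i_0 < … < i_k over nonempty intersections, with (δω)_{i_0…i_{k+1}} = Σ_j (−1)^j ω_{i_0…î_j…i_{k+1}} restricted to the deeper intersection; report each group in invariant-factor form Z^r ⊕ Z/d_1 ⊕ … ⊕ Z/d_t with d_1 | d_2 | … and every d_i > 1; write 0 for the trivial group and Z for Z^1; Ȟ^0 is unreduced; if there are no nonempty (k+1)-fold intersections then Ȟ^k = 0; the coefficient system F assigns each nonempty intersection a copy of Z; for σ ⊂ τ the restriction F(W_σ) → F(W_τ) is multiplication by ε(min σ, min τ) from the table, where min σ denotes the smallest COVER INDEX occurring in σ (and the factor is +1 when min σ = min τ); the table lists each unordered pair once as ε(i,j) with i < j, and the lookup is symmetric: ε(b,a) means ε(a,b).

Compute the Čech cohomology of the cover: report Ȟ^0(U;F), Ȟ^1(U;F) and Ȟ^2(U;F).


Ȟ^0(U;F) ≅ Z, Ȟ^1(U;F) ≅ Z^2 and Ȟ^2(U;F) ≅ 0

nerve of the cover:
  W12={c} W13={b} W14={f} W15={d} W23={g} W45={a}
C dims 5,6; δ0: rk 4, SNF 1^4
Ȟ^0 = (5 − 4) − 0 = 1, so Ȟ^0 ≅ Z
Ȟ^1 = (6 − 0) − 4 = 2, so Ȟ^1 ≅ Z^2
Ȟ^2 = (0 − 0) − 0 = 0, so Ȟ^2 ≅ 0


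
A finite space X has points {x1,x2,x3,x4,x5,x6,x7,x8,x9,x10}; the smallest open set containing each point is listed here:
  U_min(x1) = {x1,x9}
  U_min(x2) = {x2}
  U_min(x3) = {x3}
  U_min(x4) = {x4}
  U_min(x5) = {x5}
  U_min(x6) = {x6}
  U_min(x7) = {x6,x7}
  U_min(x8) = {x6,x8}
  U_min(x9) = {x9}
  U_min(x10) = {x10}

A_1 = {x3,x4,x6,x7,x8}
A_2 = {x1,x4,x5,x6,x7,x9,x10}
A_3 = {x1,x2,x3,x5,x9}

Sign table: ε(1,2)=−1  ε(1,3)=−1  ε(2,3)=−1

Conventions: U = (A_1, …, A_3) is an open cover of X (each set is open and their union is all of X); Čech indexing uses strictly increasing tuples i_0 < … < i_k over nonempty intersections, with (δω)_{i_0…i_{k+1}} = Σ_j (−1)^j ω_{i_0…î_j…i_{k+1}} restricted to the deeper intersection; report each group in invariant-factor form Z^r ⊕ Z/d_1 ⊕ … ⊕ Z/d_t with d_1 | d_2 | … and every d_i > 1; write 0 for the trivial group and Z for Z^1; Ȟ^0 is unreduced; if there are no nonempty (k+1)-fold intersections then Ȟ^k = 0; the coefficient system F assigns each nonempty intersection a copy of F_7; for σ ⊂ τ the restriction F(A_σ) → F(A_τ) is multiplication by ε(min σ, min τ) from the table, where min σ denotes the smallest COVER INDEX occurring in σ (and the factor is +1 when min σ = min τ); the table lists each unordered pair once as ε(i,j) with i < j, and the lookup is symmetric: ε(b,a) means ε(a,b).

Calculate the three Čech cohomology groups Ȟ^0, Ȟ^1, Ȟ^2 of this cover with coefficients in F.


nerve of the cover:
  A12={x4,x6,x7} A13={x3} A23={x1,x5,x9}
C dims 3,3; δ0: rk_F7 3
Ȟ^0 = (3 − 3) − 0 = 0, so Ȟ^0 ≅ 0
Ȟ^1 = (3 − 0) − 3 = 0, so Ȟ^1 ≅ 0
Ȟ^2 = (0 − 0) − 0 = 0, so Ȟ^2 ≅ 0

Ȟ^0(U;F) ≅ 0, Ȟ^1(U;F) ≅ 0 and Ȟ^2(U;F) ≅ 0


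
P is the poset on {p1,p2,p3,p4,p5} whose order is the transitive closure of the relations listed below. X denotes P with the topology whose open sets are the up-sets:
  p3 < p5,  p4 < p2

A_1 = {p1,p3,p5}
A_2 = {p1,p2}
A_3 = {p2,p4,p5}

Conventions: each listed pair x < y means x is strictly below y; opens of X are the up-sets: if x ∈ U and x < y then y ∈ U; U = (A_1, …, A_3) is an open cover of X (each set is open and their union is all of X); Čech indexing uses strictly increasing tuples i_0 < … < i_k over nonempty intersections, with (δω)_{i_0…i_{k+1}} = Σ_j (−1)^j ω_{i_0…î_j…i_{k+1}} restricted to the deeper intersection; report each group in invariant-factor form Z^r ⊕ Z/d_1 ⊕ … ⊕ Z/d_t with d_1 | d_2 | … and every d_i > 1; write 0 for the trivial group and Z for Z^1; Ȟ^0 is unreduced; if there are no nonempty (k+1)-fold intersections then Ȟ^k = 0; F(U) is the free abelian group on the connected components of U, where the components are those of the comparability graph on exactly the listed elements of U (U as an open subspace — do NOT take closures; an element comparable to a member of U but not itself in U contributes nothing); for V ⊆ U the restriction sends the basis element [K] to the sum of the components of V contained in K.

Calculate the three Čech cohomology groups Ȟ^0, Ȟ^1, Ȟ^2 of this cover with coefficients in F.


intersection data:
  A12={p1} A13={p5} A23={p2}
components per intersection:
  A1: {p1} {p3,p5}
  A2: {p1} {p2}
  A3: {p2,p4} {p5}
  A12: {p1}
  A13: {p5}
  A23: {p2}
C dims 6,3; δ0: rk 3, SNF 1^3
Ȟ^0 = (6 − 3) − 0 = 3, so Ȟ^0 ≅ Z^3
Ȟ^1 = (3 − 0) − 3 = 0, so Ȟ^1 ≅ 0
Ȟ^2 = (0 − 0) − 0 = 0, so Ȟ^2 ≅ 0

Ȟ^0(U;F) ≅ Z^3, Ȟ^1(U;F) ≅ 0, Ȟ^2(U;F) ≅ 0


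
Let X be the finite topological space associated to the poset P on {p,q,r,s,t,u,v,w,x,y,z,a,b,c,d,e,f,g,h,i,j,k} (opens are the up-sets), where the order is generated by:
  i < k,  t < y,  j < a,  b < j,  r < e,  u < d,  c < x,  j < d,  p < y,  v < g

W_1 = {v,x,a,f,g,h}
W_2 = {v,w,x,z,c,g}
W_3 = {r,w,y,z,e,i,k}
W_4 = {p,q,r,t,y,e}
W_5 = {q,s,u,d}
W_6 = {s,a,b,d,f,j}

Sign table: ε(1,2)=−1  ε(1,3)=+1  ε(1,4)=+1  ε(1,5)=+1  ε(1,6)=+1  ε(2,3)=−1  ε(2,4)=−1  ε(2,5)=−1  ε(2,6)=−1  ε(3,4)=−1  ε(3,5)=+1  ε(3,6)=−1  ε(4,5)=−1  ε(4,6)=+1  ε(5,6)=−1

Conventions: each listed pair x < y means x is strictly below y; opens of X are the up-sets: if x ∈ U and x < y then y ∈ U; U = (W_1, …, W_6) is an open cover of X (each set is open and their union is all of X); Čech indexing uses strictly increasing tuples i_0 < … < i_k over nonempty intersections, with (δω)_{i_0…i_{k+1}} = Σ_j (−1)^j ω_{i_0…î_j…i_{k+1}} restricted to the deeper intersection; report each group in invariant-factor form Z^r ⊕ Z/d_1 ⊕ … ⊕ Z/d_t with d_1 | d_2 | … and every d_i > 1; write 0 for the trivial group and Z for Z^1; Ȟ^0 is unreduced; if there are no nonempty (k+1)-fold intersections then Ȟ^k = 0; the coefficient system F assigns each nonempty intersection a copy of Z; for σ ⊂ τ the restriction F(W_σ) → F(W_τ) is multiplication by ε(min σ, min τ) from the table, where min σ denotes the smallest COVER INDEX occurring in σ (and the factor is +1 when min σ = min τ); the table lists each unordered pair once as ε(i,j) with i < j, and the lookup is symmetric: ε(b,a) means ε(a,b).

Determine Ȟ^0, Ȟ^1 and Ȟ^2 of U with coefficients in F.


Ȟ^0(U;F) ≅ 0, Ȟ^1(U;F) ≅ Z/2, Ȟ^2(U;F) ≅ 0

nonempty intersections:
  W12={v,x,g} W16={a,f} W23={w,z} W34={r,y,e} W45={q} W56={s,d}
C dims 6,6; δ0: rk 6, SNF 1^5·2
Ȟ^0: (6−6)−0=0 ⇒ 0
Ȟ^1: (6−0)−6=0 plus torsion [2] ⇒ Z/2
Ȟ^2: (0−0)−0=0 ⇒ 0


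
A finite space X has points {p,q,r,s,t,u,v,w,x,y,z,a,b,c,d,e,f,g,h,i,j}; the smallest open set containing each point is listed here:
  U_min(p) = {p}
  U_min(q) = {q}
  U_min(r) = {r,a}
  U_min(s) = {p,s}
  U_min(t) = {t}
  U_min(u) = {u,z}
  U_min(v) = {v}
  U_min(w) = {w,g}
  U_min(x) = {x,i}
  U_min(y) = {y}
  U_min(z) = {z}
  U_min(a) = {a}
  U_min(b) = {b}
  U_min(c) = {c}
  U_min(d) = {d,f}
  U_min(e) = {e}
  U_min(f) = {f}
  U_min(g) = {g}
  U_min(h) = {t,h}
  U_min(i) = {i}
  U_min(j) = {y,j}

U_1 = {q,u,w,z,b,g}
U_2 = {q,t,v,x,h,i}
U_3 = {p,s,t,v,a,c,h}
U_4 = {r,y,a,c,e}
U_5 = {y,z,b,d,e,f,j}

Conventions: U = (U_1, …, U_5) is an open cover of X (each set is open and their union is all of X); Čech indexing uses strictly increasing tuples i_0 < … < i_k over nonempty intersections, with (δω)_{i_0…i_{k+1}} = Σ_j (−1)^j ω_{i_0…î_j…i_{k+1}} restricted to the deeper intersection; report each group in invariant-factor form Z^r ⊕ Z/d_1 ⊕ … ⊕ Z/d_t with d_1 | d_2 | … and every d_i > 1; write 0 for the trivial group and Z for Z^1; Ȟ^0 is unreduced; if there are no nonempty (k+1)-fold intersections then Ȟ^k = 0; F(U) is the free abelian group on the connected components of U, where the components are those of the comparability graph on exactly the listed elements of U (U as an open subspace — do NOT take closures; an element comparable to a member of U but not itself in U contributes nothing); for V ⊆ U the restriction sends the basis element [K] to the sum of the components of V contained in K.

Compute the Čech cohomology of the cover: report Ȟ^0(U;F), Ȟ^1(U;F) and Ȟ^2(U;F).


nerve simplices:
  U12={q} U15={z,b} U23={t,v,h} U34={a,c} U45={y,e}
components per intersection:
  U1: {q} {u,z} {w,g} {b}
  U2: {q} {t,h} {v} {x,i}
  U3: {p,s} {t,h} {v} {a} {c}
  U4: {r,a} {y} {c} {e}
  U5: {y,j} {z} {b} {d,f} {e}
  U12: {q}
  U15: {z} {b}
  U23: {t,h} {v}
  U34: {a} {c}
  U45: {y} {e}
C dims 22,9; δ0: rk 9, SNF 1^9
degree 0: 22−9−0 = 13 → Ȟ^0 ≅ Z^13
degree 1: 9−0−9 = 0 → Ȟ^1 ≅ 0
degree 2: 0−0−0 = 0 → Ȟ^2 ≅ 0

Ȟ^0 ≅ Z^13,  Ȟ^1 ≅ 0,  Ȟ^2 ≅ 0


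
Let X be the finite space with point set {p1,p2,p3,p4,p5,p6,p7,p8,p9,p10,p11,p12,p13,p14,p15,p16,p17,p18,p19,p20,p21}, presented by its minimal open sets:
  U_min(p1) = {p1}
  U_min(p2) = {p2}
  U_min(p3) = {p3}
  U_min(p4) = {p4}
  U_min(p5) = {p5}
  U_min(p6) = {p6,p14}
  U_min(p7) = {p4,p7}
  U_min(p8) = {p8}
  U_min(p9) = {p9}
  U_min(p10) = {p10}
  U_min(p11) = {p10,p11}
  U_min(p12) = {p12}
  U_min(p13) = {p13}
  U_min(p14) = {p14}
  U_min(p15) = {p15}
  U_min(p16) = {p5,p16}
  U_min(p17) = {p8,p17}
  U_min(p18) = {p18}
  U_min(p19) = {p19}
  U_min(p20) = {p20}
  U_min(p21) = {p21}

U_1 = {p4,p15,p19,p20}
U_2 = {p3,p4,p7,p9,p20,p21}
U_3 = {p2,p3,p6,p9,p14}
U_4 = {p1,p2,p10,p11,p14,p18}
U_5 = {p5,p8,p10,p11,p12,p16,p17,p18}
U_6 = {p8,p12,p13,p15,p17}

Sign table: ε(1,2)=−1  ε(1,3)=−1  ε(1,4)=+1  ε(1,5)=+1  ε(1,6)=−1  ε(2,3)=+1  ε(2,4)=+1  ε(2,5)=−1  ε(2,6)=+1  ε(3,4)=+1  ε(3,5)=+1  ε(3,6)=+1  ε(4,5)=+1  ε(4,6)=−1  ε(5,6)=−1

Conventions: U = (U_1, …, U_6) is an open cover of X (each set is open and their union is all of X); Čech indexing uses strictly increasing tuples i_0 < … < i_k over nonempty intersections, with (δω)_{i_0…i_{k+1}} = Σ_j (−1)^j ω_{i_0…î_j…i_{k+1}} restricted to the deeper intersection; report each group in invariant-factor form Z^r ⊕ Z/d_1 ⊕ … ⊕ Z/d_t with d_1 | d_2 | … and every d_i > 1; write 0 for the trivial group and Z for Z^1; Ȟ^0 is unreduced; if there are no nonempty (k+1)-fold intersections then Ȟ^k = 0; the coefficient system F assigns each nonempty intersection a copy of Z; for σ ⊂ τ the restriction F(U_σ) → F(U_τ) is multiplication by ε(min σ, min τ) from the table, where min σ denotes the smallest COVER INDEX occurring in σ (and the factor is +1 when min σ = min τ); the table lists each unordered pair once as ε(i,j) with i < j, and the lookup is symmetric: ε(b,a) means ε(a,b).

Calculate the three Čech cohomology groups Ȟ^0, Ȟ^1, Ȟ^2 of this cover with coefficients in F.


cover nerve:
  U12={p4,p20} U16={p15} U23={p3,p9} U34={p2,p14} U45={p10,p11,p18} U56={p8,p12,p17}
C dims 6,6; δ0: rk 6, SNF 1^5·2
Ȟ^0: (6−6)−0=0 ⇒ 0
Ȟ^1: (6−0)−6=0 plus torsion [2] ⇒ Z/2
Ȟ^2: (0−0)−0=0 ⇒ 0

Ȟ^0 ≅ 0, Ȟ^1 ≅ Z/2, Ȟ^2 ≅ 0


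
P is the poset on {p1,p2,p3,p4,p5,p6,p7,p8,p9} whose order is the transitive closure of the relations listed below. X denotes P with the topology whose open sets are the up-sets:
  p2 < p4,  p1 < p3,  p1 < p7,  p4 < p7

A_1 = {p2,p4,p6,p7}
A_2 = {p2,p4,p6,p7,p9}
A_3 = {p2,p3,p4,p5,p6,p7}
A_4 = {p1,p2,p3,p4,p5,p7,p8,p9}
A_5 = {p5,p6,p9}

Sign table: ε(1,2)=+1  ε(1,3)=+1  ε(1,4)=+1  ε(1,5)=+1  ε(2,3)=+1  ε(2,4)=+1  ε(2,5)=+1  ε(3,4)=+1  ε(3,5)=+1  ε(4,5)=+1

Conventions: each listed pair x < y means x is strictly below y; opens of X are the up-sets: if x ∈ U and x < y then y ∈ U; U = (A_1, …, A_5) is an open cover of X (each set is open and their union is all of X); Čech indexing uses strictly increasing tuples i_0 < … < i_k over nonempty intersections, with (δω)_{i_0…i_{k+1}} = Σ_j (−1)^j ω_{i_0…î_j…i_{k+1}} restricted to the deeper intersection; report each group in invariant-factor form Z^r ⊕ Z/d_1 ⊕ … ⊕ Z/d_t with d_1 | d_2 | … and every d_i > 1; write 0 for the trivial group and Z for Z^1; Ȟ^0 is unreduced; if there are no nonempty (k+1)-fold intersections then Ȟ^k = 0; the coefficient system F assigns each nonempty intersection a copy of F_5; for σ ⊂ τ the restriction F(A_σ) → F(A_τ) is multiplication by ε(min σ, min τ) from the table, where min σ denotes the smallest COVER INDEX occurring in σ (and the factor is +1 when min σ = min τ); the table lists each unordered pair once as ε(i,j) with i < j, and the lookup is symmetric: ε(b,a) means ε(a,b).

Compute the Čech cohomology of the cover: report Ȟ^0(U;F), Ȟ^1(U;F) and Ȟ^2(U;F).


nerve simplices:
  A12={p2,p4,p6,p7} A13={p2,p4,p6,p7} A14={p2,p4,p7} A15={p6} A23={p2,p4,p6,p7} A24={p2,p4,p7,p9} A25={p6,p9} A34={p2,p3,p4,p5,p7} A35={p5,p6} A45={p5,p9}
  A123={p2,p4,p6,p7} A124={p2,p4,p7} A125={p6} A134={p2,p4,p7} A135={p6} A234={p2,p4,p7} A235={p6} A245={p9} A345={p5}
  A1234={p2,p4,p7} A1235={p6}
C dims 5,10,9,2; δ0: rk_F5 4; δ1: rk_F5 6; δ2: rk_F5 2
degree 0: 5−4−0 = 1 → Ȟ^0 ≅ Z/5
degree 1: 10−6−4 = 0 → Ȟ^1 ≅ 0
degree 2: 9−2−6 = 1 → Ȟ^2 ≅ Z/5

Ȟ^0(U;F) ≅ Z/5, Ȟ^1(U;F) ≅ 0 and Ȟ^2(U;F) ≅ Z/5


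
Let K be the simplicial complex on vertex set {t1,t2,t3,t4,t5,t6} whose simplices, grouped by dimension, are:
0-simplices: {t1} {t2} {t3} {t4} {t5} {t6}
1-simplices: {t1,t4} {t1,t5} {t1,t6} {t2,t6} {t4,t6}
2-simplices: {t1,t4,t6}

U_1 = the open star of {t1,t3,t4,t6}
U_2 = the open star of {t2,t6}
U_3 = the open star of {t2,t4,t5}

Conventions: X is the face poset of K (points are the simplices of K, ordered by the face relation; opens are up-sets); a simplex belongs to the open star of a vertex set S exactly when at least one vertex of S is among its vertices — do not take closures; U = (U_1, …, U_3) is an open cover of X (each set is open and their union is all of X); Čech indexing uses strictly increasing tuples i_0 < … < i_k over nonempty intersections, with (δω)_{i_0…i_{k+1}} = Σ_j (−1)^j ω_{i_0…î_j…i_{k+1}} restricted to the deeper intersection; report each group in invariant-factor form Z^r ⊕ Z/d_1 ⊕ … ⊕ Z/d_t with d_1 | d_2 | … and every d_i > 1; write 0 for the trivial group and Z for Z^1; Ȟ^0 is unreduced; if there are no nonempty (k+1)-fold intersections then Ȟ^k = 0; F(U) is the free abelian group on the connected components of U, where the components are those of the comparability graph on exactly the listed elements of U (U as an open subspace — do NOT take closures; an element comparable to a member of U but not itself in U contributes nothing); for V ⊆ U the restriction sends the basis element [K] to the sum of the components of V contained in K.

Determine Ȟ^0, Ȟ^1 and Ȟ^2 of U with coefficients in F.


Ȟ^0 ≅ Z^2, Ȟ^1 ≅ 0, Ȟ^2 ≅ 0

cover nerve:
  U1={{t1},{t3},{t4},{t6},{t1,t4},{t1,t5},{t1,t6},{t2,t6},{t4,t6},{t1,t4,t6}} U2={{t2},{t6},{t1,t6},{t2,t6},{t4,t6},{t1,t4,t6}} U3={{t2},{t4},{t5},{t1,t4},{t1,t5},{t2,t6},{t4,t6},{t1,t4,t6}}
  U12={{t6},{t1,t6},{t2,t6},{t4,t6},{t1,t4,t6}} U13={{t4},{t1,t4},{t1,t5},{t2,t6},{t4,t6},{t1,t4,t6}} U23={{t2},{t2,t6},{t4,t6},{t1,t4,t6}}
  U123={{t2,t6},{t4,t6},{t1,t4,t6}}
components per intersection:
  U1: {{t1},{t4},{t6},{t1,t4},{t1,t5},{t1,t6},{t2,t6},{t4,t6},{t1,t4,t6}} {{t3}}
  U2: {{t2},{t6},{t1,t6},{t2,t6},{t4,t6},{t1,t4,t6}}
  U3: {{t2},{t2,t6}} {{t4},{t1,t4},{t4,t6},{t1,t4,t6}} {{t5},{t1,t5}}
  U12: {{t6},{t1,t6},{t2,t6},{t4,t6},{t1,t4,t6}}
  U13: {{t4},{t1,t4},{t4,t6},{t1,t4,t6}} {{t1,t5}} {{t2,t6}}
  U23: {{t2},{t2,t6}} {{t4,t6},{t1,t4,t6}}
  U123: {{t2,t6}} {{t4,t6},{t1,t4,t6}}
C dims 6,6,2; δ0: rk 4, SNF 1^4; δ1: rk 2, SNF 1^2
Ȟ^0: (6−4)−0=2 ⇒ Z^2
Ȟ^1: (6−2)−4=0 ⇒ 0
Ȟ^2: (2−0)−2=0 ⇒ 0


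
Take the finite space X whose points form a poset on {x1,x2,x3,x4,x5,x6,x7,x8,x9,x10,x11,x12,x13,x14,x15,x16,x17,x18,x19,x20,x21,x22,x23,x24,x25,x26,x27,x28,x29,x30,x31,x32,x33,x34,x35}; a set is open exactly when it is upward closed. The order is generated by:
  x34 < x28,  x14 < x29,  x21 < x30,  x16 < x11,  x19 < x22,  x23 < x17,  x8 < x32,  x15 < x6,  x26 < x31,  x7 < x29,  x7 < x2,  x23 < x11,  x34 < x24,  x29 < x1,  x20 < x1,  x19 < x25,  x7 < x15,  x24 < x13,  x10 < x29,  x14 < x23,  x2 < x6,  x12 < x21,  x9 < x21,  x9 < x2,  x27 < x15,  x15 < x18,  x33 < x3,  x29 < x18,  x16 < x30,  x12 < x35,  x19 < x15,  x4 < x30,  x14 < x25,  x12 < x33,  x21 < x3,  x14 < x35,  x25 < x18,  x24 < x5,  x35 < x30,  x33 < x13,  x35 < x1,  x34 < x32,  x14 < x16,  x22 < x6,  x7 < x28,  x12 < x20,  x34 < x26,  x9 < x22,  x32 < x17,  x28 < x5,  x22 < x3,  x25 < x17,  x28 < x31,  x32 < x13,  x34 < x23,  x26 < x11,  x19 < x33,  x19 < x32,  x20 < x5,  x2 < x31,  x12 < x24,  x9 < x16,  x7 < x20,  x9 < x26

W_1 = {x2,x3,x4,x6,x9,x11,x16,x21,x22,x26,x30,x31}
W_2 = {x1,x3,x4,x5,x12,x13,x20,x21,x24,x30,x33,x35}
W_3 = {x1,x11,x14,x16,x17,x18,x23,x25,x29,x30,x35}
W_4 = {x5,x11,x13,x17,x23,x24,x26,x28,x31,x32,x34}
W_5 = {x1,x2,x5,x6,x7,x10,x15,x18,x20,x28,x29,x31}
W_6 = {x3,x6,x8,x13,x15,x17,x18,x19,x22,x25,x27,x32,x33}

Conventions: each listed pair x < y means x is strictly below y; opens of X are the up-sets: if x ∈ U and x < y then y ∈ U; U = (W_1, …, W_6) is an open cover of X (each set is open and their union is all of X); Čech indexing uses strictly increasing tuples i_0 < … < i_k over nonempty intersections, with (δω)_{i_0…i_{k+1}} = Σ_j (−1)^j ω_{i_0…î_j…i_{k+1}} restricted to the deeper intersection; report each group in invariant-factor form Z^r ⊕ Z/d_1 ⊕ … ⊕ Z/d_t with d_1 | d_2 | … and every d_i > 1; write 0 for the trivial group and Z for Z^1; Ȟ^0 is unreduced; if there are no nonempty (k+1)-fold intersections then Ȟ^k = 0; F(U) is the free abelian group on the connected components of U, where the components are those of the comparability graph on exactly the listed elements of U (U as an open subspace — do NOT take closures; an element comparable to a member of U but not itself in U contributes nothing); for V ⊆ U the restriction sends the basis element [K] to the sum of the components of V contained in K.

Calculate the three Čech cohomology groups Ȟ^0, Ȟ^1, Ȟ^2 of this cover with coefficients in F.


Ȟ^0 ≅ Z; Ȟ^1 ≅ 0; Ȟ^2 ≅ Z/2

intersection data:
  W12={x3,x4,x21,x30} W13={x11,x16,x30} W14={x11,x26,x31} W15={x2,x6,x31} W16={x3,x6,x22} W23={x1,x30,x35} W24={x5,x13,x24} W25={x1,x5,x20} W26={x3,x13,x33} W34={x11,x17,x23} W35={x1,x18,x29} W36={x17,x18,x25} W45={x5,x28,x31} W46={x13,x17,x32} W56={x6,x15,x18}
  W123={x30} W126={x3} W134={x11} W145={x31} W156={x6} W235={x1} W245={x5} W246={x13} W346={x17} W356={x18}
components per intersection:
  W1: {x2,x3,x4,x6,x9,x11,x16,x21,x22,x26,x30,x31}
  W2: {x1,x3,x4,x5,x12,x13,x20,x21,x24,x30,x33,x35}
  W3: {x1,x11,x14,x16,x17,x18,x23,x25,x29,x30,x35}
  W4: {x5,x11,x13,x17,x23,x24,x26,x28,x31,x32,x34}
  W5: {x1,x2,x5,x6,x7,x10,x15,x18,x20,x28,x29,x31}
  W6: {x3,x6,x8,x13,x15,x17,x18,x19,x22,x25,x27,x32,x33}
  W12: {x3,x4,x21,x30}
  W13: {x11,x16,x30}
  W14: {x11,x26,x31}
  W15: {x2,x6,x31}
  W16: {x3,x6,x22}
  W23: {x1,x30,x35}
  W24: {x5,x13,x24}
  W25: {x1,x5,x20}
  W26: {x3,x13,x33}
  W34: {x11,x17,x23}
  W35: {x1,x18,x29}
  W36: {x17,x18,x25}
  W45: {x5,x28,x31}
  W46: {x13,x17,x32}
  W56: {x6,x15,x18}
  W123: {x30}
  W126: {x3}
  W134: {x11}
  W145: {x31}
  W156: {x6}
  W235: {x1}
  W245: {x5}
  W246: {x13}
  W346: {x17}
  W356: {x18}
C dims 6,15,10; δ0: rk 5, SNF 1^5; δ1: rk 10, SNF 1^9·2
Ȟ^0 = (6 − 5) − 0 = 1, so Ȟ^0 ≅ Z
Ȟ^1 = (15 − 10) − 5 = 0, so Ȟ^1 ≅ 0
Ȟ^2 = (10 − 0) − 10 = 0 plus torsion [2], so Ȟ^2 ≅ Z/2
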